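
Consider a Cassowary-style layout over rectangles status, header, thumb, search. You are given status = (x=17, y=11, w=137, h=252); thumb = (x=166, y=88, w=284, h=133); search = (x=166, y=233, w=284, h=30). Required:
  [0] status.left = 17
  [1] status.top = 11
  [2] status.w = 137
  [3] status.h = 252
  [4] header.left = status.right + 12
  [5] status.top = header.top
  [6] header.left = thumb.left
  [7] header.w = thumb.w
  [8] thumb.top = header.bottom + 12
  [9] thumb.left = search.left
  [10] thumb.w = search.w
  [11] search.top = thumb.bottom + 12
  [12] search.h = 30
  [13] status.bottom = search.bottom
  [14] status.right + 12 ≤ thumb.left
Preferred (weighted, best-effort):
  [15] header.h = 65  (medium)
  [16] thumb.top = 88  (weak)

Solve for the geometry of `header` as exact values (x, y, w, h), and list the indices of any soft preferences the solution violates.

header = (x=166, y=11, w=284, h=65)
violated soft preferences: none

1. header.x = 166  [header.left = status.right + 12]
2. header.y = 11  [status.top = header.top]
3. header.w = 284  [header.w = thumb.w]
4. header.h = 65  [thumb.top = header.bottom + 12]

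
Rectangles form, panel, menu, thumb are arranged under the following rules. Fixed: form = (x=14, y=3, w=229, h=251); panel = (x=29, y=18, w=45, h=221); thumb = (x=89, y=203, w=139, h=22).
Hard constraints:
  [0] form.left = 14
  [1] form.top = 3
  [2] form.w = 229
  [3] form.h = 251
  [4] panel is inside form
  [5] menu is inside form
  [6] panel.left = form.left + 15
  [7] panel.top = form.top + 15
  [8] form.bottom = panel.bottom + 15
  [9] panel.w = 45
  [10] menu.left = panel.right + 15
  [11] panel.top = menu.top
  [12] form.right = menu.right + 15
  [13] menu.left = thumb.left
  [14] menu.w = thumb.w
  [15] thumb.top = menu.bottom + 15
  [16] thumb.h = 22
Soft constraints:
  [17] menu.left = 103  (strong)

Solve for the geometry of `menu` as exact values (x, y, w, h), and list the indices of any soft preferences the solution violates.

menu = (x=89, y=18, w=139, h=170)
violated soft preferences: 17

1. menu.x = 89  [menu.left = panel.right + 15]
2. menu.y = 18  [panel.top = menu.top]
3. menu.w = 139  [form.right = menu.right + 15]
4. menu.h = 170  [thumb.top = menu.bottom + 15]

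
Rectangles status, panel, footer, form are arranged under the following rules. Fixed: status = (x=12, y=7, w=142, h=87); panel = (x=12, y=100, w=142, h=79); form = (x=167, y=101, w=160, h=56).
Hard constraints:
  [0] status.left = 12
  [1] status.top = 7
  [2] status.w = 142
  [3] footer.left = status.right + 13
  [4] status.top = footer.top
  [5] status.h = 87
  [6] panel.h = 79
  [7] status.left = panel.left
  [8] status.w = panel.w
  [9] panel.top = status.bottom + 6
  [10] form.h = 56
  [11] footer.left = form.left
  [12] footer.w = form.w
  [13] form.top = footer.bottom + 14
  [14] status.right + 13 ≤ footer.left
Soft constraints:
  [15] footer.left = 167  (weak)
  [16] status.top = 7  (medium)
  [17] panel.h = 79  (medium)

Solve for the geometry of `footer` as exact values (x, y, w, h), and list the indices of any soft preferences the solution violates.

footer = (x=167, y=7, w=160, h=80)
violated soft preferences: none

1. footer.x = 167  [footer.left = status.right + 13]
2. footer.y = 7  [status.top = footer.top]
3. footer.w = 160  [footer.w = form.w]
4. footer.h = 80  [form.top = footer.bottom + 14]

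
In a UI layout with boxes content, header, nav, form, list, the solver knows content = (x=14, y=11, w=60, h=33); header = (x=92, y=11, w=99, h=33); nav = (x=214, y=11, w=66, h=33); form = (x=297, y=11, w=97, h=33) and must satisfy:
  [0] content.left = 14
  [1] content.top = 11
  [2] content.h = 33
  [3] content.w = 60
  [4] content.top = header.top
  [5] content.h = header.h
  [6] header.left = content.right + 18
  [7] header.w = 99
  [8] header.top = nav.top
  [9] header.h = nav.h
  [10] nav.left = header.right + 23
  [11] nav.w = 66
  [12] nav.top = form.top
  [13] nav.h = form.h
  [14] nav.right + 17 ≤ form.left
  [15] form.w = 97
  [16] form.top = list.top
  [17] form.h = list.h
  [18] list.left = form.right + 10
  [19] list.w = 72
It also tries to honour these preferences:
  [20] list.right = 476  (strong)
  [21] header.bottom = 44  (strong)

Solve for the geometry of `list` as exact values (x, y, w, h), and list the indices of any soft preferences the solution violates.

list = (x=404, y=11, w=72, h=33)
violated soft preferences: none

1. list.y = 11  [form.top = list.top]
2. list.h = 33  [form.h = list.h]
3. list.x = 404  [list.left = form.right + 10]
4. list.w = 72  [list.w = 72]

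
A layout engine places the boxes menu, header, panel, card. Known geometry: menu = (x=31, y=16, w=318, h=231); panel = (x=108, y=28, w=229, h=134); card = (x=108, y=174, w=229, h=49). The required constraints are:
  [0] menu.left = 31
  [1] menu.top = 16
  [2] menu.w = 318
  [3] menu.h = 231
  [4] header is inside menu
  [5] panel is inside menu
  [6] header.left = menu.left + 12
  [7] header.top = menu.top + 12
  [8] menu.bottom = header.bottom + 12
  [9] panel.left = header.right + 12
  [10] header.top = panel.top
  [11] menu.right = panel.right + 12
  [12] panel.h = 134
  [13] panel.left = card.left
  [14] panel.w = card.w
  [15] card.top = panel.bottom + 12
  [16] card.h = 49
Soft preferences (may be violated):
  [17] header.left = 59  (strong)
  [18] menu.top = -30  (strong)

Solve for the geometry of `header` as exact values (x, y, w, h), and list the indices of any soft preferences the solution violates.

1. header.x = 43  [header.left = menu.left + 12]
2. header.y = 28  [header.top = menu.top + 12]
3. header.h = 207  [menu.bottom = header.bottom + 12]
4. header.w = 53  [panel.left = header.right + 12]

header = (x=43, y=28, w=53, h=207)
violated soft preferences: 17, 18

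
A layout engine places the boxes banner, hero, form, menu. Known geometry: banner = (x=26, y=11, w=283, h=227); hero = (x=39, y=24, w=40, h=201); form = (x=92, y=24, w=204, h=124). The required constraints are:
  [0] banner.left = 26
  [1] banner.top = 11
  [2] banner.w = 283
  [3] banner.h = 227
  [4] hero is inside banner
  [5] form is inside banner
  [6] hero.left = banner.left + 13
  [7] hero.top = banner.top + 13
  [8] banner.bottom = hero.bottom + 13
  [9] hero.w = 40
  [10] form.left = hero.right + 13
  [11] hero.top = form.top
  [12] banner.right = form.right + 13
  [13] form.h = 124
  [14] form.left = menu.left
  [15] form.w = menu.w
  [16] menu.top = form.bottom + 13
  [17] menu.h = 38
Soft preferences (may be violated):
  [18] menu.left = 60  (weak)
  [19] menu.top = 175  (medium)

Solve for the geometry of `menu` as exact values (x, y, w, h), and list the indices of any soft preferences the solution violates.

1. menu.x = 92  [form.left = menu.left]
2. menu.w = 204  [form.w = menu.w]
3. menu.y = 161  [menu.top = form.bottom + 13]
4. menu.h = 38  [menu.h = 38]

menu = (x=92, y=161, w=204, h=38)
violated soft preferences: 18, 19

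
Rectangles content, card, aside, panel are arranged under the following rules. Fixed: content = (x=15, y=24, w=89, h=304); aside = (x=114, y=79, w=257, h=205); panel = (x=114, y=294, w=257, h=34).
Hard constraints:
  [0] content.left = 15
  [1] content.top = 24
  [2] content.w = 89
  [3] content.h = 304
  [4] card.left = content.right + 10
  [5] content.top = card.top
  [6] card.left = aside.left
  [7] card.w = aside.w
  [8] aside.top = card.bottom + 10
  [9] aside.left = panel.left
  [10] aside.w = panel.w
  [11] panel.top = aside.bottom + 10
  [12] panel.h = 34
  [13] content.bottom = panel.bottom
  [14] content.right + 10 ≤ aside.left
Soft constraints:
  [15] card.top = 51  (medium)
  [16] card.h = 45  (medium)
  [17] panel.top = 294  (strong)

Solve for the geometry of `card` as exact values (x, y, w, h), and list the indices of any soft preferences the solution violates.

card = (x=114, y=24, w=257, h=45)
violated soft preferences: 15

1. card.x = 114  [card.left = content.right + 10]
2. card.y = 24  [content.top = card.top]
3. card.w = 257  [card.w = aside.w]
4. card.h = 45  [aside.top = card.bottom + 10]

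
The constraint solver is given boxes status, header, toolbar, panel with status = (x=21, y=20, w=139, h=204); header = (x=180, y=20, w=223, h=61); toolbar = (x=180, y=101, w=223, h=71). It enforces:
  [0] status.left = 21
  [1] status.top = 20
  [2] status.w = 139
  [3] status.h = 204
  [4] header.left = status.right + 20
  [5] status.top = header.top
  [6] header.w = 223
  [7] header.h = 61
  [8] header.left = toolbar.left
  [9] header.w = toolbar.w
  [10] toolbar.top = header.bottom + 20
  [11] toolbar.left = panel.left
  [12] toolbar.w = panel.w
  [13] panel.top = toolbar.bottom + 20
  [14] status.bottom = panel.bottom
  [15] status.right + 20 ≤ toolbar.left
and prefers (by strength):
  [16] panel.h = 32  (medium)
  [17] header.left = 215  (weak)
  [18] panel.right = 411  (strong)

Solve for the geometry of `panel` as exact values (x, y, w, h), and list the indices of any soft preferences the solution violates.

panel = (x=180, y=192, w=223, h=32)
violated soft preferences: 17, 18

1. panel.x = 180  [toolbar.left = panel.left]
2. panel.w = 223  [toolbar.w = panel.w]
3. panel.y = 192  [panel.top = toolbar.bottom + 20]
4. panel.h = 32  [status.bottom = panel.bottom]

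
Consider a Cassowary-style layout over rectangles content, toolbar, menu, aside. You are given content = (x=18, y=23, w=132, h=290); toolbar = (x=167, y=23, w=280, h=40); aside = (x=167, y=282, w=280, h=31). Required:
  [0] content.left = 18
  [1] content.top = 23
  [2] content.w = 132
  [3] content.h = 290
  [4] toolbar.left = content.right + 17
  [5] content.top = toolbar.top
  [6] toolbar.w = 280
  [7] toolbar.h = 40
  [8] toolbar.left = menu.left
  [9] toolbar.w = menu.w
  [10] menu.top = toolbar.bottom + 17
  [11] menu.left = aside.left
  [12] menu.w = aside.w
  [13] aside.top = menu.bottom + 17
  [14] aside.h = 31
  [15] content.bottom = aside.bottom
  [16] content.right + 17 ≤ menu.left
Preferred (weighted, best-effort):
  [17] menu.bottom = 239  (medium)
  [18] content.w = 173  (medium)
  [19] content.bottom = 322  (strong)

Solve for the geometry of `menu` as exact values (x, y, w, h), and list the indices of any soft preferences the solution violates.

menu = (x=167, y=80, w=280, h=185)
violated soft preferences: 17, 18, 19

1. menu.x = 167  [toolbar.left = menu.left]
2. menu.w = 280  [toolbar.w = menu.w]
3. menu.y = 80  [menu.top = toolbar.bottom + 17]
4. menu.h = 185  [aside.top = menu.bottom + 17]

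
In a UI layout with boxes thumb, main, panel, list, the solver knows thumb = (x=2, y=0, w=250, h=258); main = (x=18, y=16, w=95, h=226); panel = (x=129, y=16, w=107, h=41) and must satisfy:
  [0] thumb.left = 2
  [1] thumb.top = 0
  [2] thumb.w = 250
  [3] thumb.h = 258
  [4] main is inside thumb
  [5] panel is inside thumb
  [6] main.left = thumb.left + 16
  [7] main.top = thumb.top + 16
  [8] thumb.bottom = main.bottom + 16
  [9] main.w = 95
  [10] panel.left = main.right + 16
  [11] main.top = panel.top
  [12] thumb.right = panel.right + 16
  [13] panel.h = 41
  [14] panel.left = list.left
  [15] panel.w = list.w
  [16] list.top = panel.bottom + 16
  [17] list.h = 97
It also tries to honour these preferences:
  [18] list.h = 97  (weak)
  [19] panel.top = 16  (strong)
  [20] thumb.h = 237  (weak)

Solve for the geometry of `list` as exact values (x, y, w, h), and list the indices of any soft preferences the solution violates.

list = (x=129, y=73, w=107, h=97)
violated soft preferences: 20

1. list.x = 129  [panel.left = list.left]
2. list.w = 107  [panel.w = list.w]
3. list.y = 73  [list.top = panel.bottom + 16]
4. list.h = 97  [list.h = 97]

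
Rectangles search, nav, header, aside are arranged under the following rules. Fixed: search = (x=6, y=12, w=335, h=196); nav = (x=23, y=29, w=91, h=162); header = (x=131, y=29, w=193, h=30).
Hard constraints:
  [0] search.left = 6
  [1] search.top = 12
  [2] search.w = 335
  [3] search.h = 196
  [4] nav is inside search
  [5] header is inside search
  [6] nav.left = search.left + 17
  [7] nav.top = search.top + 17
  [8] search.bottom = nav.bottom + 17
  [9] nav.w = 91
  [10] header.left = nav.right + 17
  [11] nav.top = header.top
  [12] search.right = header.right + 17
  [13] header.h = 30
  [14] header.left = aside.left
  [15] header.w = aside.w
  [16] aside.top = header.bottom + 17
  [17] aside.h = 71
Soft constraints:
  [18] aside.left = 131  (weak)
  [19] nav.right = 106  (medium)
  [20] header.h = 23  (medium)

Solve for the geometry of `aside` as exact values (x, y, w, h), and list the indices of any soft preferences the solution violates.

aside = (x=131, y=76, w=193, h=71)
violated soft preferences: 19, 20

1. aside.x = 131  [header.left = aside.left]
2. aside.w = 193  [header.w = aside.w]
3. aside.y = 76  [aside.top = header.bottom + 17]
4. aside.h = 71  [aside.h = 71]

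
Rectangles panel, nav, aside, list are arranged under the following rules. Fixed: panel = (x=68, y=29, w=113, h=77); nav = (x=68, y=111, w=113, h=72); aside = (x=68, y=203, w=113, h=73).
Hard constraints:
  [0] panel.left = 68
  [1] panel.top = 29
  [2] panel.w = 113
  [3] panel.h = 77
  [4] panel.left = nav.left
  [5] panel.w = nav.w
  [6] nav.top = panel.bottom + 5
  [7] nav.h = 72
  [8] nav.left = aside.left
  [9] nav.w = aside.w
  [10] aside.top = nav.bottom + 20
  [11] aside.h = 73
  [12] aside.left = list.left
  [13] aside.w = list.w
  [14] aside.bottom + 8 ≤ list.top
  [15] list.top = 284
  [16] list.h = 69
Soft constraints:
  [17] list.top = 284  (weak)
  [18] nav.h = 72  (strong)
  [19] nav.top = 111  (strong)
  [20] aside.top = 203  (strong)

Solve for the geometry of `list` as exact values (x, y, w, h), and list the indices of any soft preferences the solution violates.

list = (x=68, y=284, w=113, h=69)
violated soft preferences: none

1. list.x = 68  [aside.left = list.left]
2. list.w = 113  [aside.w = list.w]
3. list.y = 284  [list.top = 284]
4. list.h = 69  [list.h = 69]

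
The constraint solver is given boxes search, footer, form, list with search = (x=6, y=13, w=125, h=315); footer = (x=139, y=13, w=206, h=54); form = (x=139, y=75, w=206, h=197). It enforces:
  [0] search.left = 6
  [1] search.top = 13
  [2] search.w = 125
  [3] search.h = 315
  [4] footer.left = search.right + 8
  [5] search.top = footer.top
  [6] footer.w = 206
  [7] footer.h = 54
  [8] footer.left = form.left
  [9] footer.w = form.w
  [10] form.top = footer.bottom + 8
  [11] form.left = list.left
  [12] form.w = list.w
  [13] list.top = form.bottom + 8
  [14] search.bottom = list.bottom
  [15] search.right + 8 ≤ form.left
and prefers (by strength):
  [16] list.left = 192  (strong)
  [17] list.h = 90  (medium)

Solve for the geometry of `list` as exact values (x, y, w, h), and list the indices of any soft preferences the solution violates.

1. list.x = 139  [form.left = list.left]
2. list.w = 206  [form.w = list.w]
3. list.y = 280  [list.top = form.bottom + 8]
4. list.h = 48  [search.bottom = list.bottom]

list = (x=139, y=280, w=206, h=48)
violated soft preferences: 16, 17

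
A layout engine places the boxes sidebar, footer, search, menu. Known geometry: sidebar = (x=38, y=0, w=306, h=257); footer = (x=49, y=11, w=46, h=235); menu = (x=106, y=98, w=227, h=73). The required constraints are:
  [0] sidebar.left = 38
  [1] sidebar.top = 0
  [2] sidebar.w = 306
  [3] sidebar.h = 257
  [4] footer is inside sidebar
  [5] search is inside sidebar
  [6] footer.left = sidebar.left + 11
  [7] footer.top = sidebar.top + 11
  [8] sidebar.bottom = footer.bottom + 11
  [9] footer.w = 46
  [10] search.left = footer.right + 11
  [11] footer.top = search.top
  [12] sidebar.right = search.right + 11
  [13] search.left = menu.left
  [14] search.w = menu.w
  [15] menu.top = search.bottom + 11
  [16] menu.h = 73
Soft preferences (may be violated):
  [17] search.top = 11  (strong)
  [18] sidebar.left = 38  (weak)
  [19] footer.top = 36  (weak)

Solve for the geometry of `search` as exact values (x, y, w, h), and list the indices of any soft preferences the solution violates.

search = (x=106, y=11, w=227, h=76)
violated soft preferences: 19

1. search.x = 106  [search.left = footer.right + 11]
2. search.y = 11  [footer.top = search.top]
3. search.w = 227  [sidebar.right = search.right + 11]
4. search.h = 76  [menu.top = search.bottom + 11]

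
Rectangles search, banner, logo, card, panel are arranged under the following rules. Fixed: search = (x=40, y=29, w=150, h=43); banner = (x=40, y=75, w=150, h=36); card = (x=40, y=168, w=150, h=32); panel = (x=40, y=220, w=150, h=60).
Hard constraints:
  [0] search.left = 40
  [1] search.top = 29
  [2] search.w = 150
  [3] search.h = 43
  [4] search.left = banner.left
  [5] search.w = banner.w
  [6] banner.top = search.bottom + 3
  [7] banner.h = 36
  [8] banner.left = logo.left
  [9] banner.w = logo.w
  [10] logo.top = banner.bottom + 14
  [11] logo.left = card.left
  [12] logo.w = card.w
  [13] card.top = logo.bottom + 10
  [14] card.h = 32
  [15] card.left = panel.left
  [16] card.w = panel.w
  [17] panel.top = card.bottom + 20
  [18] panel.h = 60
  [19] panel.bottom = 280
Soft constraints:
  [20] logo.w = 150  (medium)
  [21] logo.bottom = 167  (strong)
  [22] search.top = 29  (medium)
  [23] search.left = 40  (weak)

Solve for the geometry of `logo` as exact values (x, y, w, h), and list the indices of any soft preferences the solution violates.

1. logo.x = 40  [banner.left = logo.left]
2. logo.w = 150  [banner.w = logo.w]
3. logo.y = 125  [logo.top = banner.bottom + 14]
4. logo.h = 33  [card.top = logo.bottom + 10]

logo = (x=40, y=125, w=150, h=33)
violated soft preferences: 21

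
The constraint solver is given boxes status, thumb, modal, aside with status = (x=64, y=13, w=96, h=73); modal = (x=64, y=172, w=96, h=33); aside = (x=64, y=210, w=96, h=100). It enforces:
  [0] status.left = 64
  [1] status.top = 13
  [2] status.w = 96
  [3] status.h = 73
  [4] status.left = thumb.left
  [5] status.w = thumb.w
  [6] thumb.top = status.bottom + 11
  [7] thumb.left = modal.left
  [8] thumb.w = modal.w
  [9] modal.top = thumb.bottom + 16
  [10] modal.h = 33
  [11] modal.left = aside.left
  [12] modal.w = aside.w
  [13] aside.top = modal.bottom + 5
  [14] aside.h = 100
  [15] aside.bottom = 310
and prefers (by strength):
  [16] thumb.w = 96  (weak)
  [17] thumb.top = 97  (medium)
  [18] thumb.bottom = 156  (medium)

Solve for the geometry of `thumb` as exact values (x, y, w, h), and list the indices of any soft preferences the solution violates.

1. thumb.x = 64  [status.left = thumb.left]
2. thumb.w = 96  [status.w = thumb.w]
3. thumb.y = 97  [thumb.top = status.bottom + 11]
4. thumb.h = 59  [modal.top = thumb.bottom + 16]

thumb = (x=64, y=97, w=96, h=59)
violated soft preferences: none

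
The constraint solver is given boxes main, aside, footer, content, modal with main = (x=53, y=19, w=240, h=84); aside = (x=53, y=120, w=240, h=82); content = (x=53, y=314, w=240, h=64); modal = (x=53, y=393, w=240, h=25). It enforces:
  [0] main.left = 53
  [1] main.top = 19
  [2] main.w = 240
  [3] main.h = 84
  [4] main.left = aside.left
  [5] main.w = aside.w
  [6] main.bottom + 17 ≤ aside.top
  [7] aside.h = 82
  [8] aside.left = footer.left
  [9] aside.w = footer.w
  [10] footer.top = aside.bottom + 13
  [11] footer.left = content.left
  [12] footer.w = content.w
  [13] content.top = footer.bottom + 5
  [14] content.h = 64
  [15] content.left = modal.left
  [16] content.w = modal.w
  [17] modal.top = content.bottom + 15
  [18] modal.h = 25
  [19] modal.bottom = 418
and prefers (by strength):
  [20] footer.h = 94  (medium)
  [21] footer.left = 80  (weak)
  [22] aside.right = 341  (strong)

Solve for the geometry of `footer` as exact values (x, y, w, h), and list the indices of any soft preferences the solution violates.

footer = (x=53, y=215, w=240, h=94)
violated soft preferences: 21, 22

1. footer.x = 53  [aside.left = footer.left]
2. footer.w = 240  [aside.w = footer.w]
3. footer.y = 215  [footer.top = aside.bottom + 13]
4. footer.h = 94  [content.top = footer.bottom + 5]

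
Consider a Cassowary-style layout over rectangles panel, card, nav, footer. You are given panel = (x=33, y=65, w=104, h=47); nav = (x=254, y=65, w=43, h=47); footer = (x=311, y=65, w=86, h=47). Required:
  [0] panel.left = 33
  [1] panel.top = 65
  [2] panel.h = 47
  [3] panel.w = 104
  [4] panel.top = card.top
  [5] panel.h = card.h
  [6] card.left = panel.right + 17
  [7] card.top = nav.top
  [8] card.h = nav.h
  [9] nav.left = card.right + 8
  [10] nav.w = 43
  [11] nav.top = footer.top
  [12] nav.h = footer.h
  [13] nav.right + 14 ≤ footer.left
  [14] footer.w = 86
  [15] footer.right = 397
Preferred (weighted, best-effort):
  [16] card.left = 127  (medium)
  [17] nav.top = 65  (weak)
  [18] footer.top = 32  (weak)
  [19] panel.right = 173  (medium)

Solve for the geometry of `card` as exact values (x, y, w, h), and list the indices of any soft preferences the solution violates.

card = (x=154, y=65, w=92, h=47)
violated soft preferences: 16, 18, 19

1. card.y = 65  [panel.top = card.top]
2. card.h = 47  [panel.h = card.h]
3. card.x = 154  [card.left = panel.right + 17]
4. card.w = 92  [nav.left = card.right + 8]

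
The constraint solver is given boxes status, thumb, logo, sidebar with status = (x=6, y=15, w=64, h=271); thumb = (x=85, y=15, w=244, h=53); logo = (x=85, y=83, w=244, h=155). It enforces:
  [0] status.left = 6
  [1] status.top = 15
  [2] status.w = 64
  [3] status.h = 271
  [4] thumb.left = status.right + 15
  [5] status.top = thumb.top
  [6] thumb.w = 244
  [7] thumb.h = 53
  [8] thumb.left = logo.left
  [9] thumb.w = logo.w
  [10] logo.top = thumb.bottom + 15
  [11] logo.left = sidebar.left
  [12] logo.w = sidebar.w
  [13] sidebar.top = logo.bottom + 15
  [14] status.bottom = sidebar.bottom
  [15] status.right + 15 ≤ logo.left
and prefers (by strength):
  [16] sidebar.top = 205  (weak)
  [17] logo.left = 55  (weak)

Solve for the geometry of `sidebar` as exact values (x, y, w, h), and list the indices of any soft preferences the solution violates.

1. sidebar.x = 85  [logo.left = sidebar.left]
2. sidebar.w = 244  [logo.w = sidebar.w]
3. sidebar.y = 253  [sidebar.top = logo.bottom + 15]
4. sidebar.h = 33  [status.bottom = sidebar.bottom]

sidebar = (x=85, y=253, w=244, h=33)
violated soft preferences: 16, 17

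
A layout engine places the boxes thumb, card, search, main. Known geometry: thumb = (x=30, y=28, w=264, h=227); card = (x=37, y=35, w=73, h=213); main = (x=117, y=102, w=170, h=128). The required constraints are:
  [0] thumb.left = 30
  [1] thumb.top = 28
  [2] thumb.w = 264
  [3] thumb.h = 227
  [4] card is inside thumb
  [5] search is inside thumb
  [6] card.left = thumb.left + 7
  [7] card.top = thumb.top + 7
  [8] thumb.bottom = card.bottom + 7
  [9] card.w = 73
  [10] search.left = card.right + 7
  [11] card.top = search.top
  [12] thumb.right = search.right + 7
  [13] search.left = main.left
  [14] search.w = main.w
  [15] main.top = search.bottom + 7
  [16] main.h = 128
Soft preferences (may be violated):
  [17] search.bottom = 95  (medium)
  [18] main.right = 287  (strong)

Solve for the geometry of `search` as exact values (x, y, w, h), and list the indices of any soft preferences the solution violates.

search = (x=117, y=35, w=170, h=60)
violated soft preferences: none

1. search.x = 117  [search.left = card.right + 7]
2. search.y = 35  [card.top = search.top]
3. search.w = 170  [thumb.right = search.right + 7]
4. search.h = 60  [main.top = search.bottom + 7]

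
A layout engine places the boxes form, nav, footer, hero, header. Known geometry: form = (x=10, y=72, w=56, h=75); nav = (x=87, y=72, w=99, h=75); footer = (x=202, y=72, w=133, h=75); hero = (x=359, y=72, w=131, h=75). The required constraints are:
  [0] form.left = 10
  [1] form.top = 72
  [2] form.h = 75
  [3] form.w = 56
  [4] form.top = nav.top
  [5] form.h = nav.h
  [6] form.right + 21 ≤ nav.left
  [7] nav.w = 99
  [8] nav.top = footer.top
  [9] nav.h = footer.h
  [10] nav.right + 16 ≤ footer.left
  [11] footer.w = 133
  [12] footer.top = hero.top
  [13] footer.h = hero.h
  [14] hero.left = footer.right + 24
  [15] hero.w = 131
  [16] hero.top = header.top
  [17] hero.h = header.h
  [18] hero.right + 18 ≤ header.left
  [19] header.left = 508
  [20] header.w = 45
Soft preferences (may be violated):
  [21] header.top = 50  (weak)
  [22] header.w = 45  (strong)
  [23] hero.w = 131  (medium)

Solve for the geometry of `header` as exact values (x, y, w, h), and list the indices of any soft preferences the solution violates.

1. header.y = 72  [hero.top = header.top]
2. header.h = 75  [hero.h = header.h]
3. header.x = 508  [header.left = 508]
4. header.w = 45  [header.w = 45]

header = (x=508, y=72, w=45, h=75)
violated soft preferences: 21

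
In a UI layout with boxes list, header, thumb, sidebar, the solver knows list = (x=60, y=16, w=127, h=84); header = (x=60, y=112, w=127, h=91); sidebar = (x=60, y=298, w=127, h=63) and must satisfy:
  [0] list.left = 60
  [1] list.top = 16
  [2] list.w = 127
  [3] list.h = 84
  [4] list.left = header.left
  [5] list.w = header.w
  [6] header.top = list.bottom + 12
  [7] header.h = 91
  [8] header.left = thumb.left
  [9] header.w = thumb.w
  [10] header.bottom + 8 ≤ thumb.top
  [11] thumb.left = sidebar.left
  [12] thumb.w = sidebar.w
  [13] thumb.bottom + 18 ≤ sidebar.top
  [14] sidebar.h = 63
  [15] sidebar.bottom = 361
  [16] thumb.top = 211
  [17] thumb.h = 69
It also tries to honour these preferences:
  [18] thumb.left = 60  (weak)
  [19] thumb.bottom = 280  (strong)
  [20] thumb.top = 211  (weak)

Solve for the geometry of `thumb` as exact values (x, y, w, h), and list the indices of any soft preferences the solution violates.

1. thumb.x = 60  [header.left = thumb.left]
2. thumb.w = 127  [header.w = thumb.w]
3. thumb.y = 211  [thumb.top = 211]
4. thumb.h = 69  [thumb.h = 69]

thumb = (x=60, y=211, w=127, h=69)
violated soft preferences: none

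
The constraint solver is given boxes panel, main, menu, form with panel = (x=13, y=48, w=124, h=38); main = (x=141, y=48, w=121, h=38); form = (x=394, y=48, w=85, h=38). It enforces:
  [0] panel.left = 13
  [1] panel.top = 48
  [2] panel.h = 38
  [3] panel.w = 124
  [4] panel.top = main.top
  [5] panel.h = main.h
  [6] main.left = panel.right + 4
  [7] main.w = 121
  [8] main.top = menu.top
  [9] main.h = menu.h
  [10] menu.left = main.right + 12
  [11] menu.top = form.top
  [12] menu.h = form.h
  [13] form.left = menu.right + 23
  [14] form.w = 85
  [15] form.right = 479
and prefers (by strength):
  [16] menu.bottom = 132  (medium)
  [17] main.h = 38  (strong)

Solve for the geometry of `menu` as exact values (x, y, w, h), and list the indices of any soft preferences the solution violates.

1. menu.y = 48  [main.top = menu.top]
2. menu.h = 38  [main.h = menu.h]
3. menu.x = 274  [menu.left = main.right + 12]
4. menu.w = 97  [form.left = menu.right + 23]

menu = (x=274, y=48, w=97, h=38)
violated soft preferences: 16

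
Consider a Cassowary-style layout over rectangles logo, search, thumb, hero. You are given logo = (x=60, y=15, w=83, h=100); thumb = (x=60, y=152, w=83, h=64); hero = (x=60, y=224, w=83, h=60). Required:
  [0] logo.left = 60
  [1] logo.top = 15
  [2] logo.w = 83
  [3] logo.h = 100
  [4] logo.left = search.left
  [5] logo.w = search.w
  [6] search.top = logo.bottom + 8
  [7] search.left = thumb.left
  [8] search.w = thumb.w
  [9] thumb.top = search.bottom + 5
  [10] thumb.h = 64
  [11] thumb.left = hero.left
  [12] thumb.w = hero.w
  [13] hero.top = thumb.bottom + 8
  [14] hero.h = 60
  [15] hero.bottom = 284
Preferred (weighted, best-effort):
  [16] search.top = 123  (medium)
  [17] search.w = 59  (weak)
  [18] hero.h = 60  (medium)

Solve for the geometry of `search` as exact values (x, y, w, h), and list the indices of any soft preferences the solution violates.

1. search.x = 60  [logo.left = search.left]
2. search.w = 83  [logo.w = search.w]
3. search.y = 123  [search.top = logo.bottom + 8]
4. search.h = 24  [thumb.top = search.bottom + 5]

search = (x=60, y=123, w=83, h=24)
violated soft preferences: 17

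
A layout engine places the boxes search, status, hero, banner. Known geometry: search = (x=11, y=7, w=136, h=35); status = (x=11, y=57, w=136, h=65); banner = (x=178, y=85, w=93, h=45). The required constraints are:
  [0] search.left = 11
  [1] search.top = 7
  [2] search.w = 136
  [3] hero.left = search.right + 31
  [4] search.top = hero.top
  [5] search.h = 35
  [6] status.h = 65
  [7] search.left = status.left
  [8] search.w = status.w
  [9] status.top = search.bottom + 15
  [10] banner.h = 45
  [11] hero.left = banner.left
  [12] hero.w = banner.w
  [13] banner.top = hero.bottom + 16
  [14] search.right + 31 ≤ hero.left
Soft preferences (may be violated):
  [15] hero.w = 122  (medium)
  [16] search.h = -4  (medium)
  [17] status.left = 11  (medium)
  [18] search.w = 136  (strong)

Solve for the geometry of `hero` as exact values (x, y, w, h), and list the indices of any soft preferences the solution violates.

1. hero.x = 178  [hero.left = search.right + 31]
2. hero.y = 7  [search.top = hero.top]
3. hero.w = 93  [hero.w = banner.w]
4. hero.h = 62  [banner.top = hero.bottom + 16]

hero = (x=178, y=7, w=93, h=62)
violated soft preferences: 15, 16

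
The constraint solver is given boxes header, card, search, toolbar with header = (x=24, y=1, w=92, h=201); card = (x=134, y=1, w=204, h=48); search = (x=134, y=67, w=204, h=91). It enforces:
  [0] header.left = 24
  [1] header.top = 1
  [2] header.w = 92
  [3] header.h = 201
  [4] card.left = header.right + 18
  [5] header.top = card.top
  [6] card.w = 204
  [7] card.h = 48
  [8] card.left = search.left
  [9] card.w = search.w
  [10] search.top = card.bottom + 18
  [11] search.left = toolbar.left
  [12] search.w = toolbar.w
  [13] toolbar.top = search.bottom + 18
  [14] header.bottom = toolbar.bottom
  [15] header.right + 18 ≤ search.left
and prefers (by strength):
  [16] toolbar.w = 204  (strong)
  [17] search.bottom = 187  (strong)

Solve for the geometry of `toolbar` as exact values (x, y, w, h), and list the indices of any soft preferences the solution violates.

1. toolbar.x = 134  [search.left = toolbar.left]
2. toolbar.w = 204  [search.w = toolbar.w]
3. toolbar.y = 176  [toolbar.top = search.bottom + 18]
4. toolbar.h = 26  [header.bottom = toolbar.bottom]

toolbar = (x=134, y=176, w=204, h=26)
violated soft preferences: 17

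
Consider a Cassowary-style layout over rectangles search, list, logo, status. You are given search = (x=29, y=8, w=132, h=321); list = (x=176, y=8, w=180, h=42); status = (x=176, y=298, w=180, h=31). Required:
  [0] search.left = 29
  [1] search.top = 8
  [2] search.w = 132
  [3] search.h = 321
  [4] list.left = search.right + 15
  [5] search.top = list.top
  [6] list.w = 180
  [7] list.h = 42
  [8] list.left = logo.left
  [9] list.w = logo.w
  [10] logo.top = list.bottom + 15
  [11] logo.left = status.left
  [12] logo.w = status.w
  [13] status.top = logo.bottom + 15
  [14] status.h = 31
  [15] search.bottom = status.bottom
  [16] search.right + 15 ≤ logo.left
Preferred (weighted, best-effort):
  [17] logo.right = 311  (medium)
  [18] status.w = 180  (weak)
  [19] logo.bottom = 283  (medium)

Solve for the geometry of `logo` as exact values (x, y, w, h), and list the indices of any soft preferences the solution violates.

logo = (x=176, y=65, w=180, h=218)
violated soft preferences: 17

1. logo.x = 176  [list.left = logo.left]
2. logo.w = 180  [list.w = logo.w]
3. logo.y = 65  [logo.top = list.bottom + 15]
4. logo.h = 218  [status.top = logo.bottom + 15]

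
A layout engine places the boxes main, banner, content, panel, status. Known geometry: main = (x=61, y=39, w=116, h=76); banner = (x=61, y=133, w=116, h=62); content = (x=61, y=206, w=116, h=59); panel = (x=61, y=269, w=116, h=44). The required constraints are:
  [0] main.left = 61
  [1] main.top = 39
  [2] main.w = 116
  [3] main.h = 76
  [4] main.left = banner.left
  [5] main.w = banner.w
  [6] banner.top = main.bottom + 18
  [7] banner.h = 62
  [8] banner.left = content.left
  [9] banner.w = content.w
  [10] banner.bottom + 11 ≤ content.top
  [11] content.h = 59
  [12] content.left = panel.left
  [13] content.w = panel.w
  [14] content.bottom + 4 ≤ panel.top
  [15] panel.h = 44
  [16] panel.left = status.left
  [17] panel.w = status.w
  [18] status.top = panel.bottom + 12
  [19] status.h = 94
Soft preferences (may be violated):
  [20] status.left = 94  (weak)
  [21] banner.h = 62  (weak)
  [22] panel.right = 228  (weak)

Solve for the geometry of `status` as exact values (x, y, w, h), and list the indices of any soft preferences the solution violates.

status = (x=61, y=325, w=116, h=94)
violated soft preferences: 20, 22

1. status.x = 61  [panel.left = status.left]
2. status.w = 116  [panel.w = status.w]
3. status.y = 325  [status.top = panel.bottom + 12]
4. status.h = 94  [status.h = 94]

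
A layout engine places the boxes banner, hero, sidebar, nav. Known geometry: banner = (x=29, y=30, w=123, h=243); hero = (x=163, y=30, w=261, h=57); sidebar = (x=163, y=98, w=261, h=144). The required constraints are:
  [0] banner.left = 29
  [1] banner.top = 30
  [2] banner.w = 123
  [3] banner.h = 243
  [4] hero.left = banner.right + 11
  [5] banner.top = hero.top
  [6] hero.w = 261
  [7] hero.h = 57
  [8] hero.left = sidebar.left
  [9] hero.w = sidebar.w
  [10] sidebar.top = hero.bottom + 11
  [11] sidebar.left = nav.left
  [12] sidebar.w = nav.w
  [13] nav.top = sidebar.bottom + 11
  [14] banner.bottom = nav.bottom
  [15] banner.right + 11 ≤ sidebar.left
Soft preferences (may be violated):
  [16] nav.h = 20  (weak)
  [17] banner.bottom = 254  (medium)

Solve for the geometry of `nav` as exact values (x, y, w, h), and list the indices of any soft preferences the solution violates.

nav = (x=163, y=253, w=261, h=20)
violated soft preferences: 17

1. nav.x = 163  [sidebar.left = nav.left]
2. nav.w = 261  [sidebar.w = nav.w]
3. nav.y = 253  [nav.top = sidebar.bottom + 11]
4. nav.h = 20  [banner.bottom = nav.bottom]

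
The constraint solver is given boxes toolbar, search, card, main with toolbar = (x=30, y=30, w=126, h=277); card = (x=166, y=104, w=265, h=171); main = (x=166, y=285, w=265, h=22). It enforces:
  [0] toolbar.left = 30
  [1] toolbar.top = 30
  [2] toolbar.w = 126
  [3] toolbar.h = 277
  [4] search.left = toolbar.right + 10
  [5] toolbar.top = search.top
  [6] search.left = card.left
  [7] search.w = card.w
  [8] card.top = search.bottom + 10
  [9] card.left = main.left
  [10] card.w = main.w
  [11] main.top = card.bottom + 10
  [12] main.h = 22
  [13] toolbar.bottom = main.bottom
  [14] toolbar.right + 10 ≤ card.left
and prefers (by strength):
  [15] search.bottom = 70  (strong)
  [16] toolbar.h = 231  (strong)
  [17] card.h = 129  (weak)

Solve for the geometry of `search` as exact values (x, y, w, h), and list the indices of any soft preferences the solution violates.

search = (x=166, y=30, w=265, h=64)
violated soft preferences: 15, 16, 17

1. search.x = 166  [search.left = toolbar.right + 10]
2. search.y = 30  [toolbar.top = search.top]
3. search.w = 265  [search.w = card.w]
4. search.h = 64  [card.top = search.bottom + 10]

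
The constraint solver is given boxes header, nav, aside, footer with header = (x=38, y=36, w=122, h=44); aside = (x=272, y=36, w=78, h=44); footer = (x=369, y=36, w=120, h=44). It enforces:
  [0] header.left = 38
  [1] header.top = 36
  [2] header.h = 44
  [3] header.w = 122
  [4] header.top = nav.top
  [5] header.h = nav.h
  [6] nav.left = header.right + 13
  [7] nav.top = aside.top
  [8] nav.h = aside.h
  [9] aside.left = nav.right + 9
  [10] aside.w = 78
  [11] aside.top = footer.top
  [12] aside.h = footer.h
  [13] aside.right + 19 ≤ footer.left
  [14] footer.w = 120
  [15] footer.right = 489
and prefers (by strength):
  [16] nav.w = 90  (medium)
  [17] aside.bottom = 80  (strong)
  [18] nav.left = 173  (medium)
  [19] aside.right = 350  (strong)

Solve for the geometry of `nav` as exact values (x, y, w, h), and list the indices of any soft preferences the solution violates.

nav = (x=173, y=36, w=90, h=44)
violated soft preferences: none

1. nav.y = 36  [header.top = nav.top]
2. nav.h = 44  [header.h = nav.h]
3. nav.x = 173  [nav.left = header.right + 13]
4. nav.w = 90  [aside.left = nav.right + 9]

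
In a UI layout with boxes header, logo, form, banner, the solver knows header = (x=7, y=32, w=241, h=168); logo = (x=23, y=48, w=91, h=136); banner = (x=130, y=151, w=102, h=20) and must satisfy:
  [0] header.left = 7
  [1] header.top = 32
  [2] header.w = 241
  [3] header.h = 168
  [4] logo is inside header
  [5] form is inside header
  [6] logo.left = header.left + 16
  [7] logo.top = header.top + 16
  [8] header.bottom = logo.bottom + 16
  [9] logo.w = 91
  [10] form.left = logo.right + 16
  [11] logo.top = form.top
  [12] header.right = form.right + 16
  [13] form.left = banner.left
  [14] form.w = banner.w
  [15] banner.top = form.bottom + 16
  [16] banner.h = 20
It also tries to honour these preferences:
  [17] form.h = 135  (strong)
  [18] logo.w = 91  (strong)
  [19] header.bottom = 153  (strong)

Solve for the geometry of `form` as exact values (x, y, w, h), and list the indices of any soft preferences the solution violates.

form = (x=130, y=48, w=102, h=87)
violated soft preferences: 17, 19

1. form.x = 130  [form.left = logo.right + 16]
2. form.y = 48  [logo.top = form.top]
3. form.w = 102  [header.right = form.right + 16]
4. form.h = 87  [banner.top = form.bottom + 16]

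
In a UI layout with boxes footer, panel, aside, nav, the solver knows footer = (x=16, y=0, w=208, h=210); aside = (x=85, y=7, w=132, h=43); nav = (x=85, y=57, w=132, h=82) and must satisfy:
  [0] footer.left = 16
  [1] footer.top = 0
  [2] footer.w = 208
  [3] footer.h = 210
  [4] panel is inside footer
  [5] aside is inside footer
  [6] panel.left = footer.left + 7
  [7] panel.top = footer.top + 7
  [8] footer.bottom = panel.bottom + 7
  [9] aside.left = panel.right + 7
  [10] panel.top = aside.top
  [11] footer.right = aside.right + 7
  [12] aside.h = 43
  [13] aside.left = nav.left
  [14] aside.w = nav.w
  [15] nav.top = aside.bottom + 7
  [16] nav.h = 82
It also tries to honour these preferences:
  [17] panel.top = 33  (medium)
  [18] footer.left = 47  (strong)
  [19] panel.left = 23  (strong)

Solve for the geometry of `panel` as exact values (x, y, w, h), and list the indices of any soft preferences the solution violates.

1. panel.x = 23  [panel.left = footer.left + 7]
2. panel.y = 7  [panel.top = footer.top + 7]
3. panel.h = 196  [footer.bottom = panel.bottom + 7]
4. panel.w = 55  [aside.left = panel.right + 7]

panel = (x=23, y=7, w=55, h=196)
violated soft preferences: 17, 18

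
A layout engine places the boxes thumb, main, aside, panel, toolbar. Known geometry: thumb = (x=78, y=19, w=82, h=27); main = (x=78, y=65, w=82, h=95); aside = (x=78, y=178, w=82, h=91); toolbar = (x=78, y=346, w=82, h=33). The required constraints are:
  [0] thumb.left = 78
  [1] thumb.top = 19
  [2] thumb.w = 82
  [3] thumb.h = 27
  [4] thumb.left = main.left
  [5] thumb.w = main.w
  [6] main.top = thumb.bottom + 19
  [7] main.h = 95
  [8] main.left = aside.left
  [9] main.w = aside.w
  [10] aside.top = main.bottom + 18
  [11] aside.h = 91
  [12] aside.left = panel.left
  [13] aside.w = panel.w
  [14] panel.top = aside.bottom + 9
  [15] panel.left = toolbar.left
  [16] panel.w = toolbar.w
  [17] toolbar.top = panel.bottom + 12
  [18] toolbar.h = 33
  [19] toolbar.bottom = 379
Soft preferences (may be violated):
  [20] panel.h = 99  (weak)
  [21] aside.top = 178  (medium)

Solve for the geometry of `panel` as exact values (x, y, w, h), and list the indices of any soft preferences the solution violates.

panel = (x=78, y=278, w=82, h=56)
violated soft preferences: 20

1. panel.x = 78  [aside.left = panel.left]
2. panel.w = 82  [aside.w = panel.w]
3. panel.y = 278  [panel.top = aside.bottom + 9]
4. panel.h = 56  [toolbar.top = panel.bottom + 12]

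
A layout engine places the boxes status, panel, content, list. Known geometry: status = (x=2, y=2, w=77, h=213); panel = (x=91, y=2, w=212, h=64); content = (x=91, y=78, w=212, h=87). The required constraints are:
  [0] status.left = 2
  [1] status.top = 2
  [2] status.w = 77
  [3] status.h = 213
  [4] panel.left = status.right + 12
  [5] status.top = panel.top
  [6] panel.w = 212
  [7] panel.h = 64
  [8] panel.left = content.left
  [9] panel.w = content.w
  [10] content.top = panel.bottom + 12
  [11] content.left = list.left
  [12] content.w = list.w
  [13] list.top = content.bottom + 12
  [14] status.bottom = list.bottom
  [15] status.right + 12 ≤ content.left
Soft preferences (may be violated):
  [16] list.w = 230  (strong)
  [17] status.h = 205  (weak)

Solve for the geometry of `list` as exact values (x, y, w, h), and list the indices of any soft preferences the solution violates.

list = (x=91, y=177, w=212, h=38)
violated soft preferences: 16, 17

1. list.x = 91  [content.left = list.left]
2. list.w = 212  [content.w = list.w]
3. list.y = 177  [list.top = content.bottom + 12]
4. list.h = 38  [status.bottom = list.bottom]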